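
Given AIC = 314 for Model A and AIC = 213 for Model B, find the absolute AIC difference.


|AIC_A - AIC_B| = |314 - 213| = 101.
Model B is preferred (lower AIC).

101


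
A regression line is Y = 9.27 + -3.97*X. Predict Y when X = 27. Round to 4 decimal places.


Plug X = 27 into Y = 9.27 + -3.97*X:
Y = 9.27 + -107.1900 = -97.9200.

-97.9200


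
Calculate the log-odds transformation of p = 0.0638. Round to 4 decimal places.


Compute the odds: 0.0638/0.9362 = 0.0681.
Take the natural log: ln(0.0681) = -2.6861.

-2.6861


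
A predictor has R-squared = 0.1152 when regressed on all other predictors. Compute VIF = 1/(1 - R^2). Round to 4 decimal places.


VIF = 1 / (1 - 0.1152).
= 1 / 0.8848 = 1.1302.

1.1302


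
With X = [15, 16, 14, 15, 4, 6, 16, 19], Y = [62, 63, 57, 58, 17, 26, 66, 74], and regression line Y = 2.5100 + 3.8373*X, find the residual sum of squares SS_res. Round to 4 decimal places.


For each point, residual = actual - predicted.
Residuals: [1.9305, -0.9068, 0.7678, -2.0695, -0.8592, 0.4662, 2.0932, -1.4187].
Sum of squared residuals = 16.7712.

16.7712


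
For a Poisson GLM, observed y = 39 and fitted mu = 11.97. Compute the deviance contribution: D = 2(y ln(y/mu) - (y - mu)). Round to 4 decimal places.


Compute y*ln(y/mu) = 39*ln(39/11.97) = 39*1.181158 = 46.065162.
y - mu = 27.03.
D = 2*(46.065162 - (27.03)) = 38.070324, which rounds to 38.0703.

38.0703


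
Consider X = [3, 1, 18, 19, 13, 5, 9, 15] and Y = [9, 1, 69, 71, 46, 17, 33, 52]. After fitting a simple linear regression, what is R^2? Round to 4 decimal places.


The fitted line is Y = -2.7507 + 3.8555*X.
SSres = 18.5271, SStot = 4981.5000.
R^2 = 1 - SSres/SStot = 0.9963.

0.9963


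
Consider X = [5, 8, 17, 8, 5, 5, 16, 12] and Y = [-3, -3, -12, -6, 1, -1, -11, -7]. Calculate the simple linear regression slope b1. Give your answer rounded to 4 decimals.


The sample means are xbar = 9.5000 and ybar = -5.2500.
Compute S_xx = 170.0000 and S_xy = -152.0000.
Slope b1 = S_xy / S_xx = -152.0000 / 170.0000 = -0.8941.

-0.8941


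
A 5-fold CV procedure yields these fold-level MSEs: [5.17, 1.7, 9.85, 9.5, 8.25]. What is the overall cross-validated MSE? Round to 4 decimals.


Add all fold MSEs: 34.4700.
Divide by k = 5: 34.4700/5 = 6.8940.

6.8940


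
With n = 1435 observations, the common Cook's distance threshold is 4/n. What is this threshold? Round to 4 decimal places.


The threshold is 4/n.
4/1435 = 0.0028.

0.0028


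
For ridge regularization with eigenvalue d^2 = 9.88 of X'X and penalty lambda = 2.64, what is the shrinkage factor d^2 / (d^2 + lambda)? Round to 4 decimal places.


Compute the denominator: 9.88 + 2.64 = 12.5200.
Shrinkage factor = 9.88 / 12.5200 = 0.7891.

0.7891


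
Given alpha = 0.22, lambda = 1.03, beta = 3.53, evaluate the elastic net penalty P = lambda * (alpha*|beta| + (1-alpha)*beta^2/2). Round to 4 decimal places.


L1 component = 0.22 * |3.53| = 0.7766.
L2 component = 0.78 * 3.53^2 / 2 = 4.8598.
Penalty = 1.03 * (0.7766 + 4.8598) = 1.03 * 5.6364 = 5.8054.

5.8054


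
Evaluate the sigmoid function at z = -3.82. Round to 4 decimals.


Compute exp(3.8200) = 45.6042.
Sigmoid = 1 / (1 + 45.6042) = 1 / 46.6042 = 0.0215.

0.0215


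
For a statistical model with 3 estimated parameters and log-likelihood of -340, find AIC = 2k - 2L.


AIC = 2k - 2*loglik = 2(3) - 2(-340).
= 6 + 680 = 686.

686


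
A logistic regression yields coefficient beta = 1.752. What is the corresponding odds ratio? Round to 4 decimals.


exp(1.752) = 5.7661.
So the odds ratio is 5.7661.

5.7661


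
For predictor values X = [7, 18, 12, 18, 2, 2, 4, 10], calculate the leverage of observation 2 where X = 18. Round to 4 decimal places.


Compute xbar = 9.1250 with n = 8 observations.
SXX = 298.8750.
Leverage = 1/8 + (18 - 9.1250)^2/298.8750 = 0.3885.

0.3885


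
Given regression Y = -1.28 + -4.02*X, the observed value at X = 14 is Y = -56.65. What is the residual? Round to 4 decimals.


Fitted value at X = 14 is yhat = -1.28 + -4.02*14 = -57.5600.
Residual = -56.65 - -57.5600 = 0.9100.

0.9100


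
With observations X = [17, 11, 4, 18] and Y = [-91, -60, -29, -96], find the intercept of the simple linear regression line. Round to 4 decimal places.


Compute b1 = -4.8080 from the OLS formula.
With xbar = 12.5000 and ybar = -69.0000, the intercept is:
b0 = -69.0000 - -4.8080 * 12.5000 = -8.9000.

-8.9000


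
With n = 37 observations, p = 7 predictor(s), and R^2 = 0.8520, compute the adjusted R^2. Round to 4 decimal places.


Adjusted R^2 = 1 - (1 - R^2) * (n-1)/(n-p-1).
(1 - R^2) = 0.1480.
(n-1)/(n-p-1) = 36/29.
(1 - R^2) * (n-1) = 0.1480 * 36 = 5.3280.
Divide by (n-p-1): 5.3280 / 29 = 0.1837.
Adj R^2 = 1 - 0.1837 = 0.8163.

0.8163


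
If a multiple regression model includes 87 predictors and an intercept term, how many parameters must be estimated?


Including the intercept, the model has 87 predictor coefficients + 1 intercept.
Total = 88.

88


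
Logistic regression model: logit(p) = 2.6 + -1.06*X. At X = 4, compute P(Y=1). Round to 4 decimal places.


Linear predictor: z = 2.6 + -1.06 * 4 = -1.6400.
P = 1/(1 + exp(1.6400)) = 1/(1 + 5.1552) = 0.1625.

0.1625


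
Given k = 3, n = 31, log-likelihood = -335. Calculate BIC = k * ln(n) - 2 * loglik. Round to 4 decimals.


Compute k*ln(n) = 3*ln(31) = 3*3.433987 = 10.301961.
Then -2*loglik = 670.
BIC = 10.301961 + 670 = 680.301961, which rounds to 680.3020.

680.3020


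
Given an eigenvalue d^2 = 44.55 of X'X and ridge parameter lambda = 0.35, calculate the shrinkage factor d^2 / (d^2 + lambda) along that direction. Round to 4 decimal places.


d^2 + lambda = 44.55 + 0.35 = 44.9000.
Shrinkage factor = 44.55/44.9000 = 0.9922.

0.9922


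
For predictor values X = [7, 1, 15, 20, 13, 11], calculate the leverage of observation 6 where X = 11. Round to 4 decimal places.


Compute xbar = 11.1667 with n = 6 observations.
SXX = 216.8333.
Leverage = 1/6 + (11 - 11.1667)^2/216.8333 = 0.1668.

0.1668


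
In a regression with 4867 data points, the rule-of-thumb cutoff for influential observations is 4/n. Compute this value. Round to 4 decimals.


Cook's distance cutoff = 4/n = 4/4867.
= 0.0008.

0.0008


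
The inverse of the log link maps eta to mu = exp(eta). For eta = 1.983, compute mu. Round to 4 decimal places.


The inverse log link gives:
mu = exp(1.983) = 7.2645.

7.2645


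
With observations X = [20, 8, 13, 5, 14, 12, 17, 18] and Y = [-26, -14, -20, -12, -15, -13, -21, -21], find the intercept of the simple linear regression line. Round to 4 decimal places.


Compute b1 = -0.8548 from the OLS formula.
With xbar = 13.3750 and ybar = -17.7500, the intercept is:
b0 = -17.7500 - -0.8548 * 13.3750 = -6.3176.

-6.3176


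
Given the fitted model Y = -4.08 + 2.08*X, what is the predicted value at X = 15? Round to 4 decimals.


Substitute X = 15 into the equation:
Y = -4.08 + 2.08 * 15 = -4.08 + 31.2000 = 27.1200.

27.1200


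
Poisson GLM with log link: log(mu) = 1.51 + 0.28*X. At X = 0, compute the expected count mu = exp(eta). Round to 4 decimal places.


eta = 1.51 + 0.28 * 0 = 1.5100.
mu = exp(1.5100) = 4.5267.

4.5267


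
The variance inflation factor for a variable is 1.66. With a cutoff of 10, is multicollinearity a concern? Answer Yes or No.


Compare VIF = 1.66 to the threshold of 10.
1.66 < 10, so the answer is No.

No


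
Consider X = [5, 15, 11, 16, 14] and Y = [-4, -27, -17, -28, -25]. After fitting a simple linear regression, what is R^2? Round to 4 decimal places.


After computing the OLS fit (b0=7.3274, b1=-2.2563):
SSres = 1.6218, SStot = 402.8000.
R^2 = 1 - 1.6218/402.8000 = 0.9960.

0.9960


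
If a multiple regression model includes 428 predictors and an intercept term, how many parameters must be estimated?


Each predictor gets one coefficient, plus one intercept.
Total parameters = 428 + 1 = 429.

429


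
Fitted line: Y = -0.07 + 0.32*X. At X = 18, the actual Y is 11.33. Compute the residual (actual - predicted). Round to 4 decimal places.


Fitted value at X = 18 is yhat = -0.07 + 0.32*18 = 5.6900.
Residual = 11.33 - 5.6900 = 5.6400.

5.6400


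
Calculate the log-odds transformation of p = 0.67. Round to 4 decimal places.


1 - p = 0.33.
p/(1-p) = 2.0303.
logit = ln(2.0303) = 0.7082.

0.7082


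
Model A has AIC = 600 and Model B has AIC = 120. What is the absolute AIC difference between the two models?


|AIC_A - AIC_B| = |600 - 120| = 480.
Model B is preferred (lower AIC).

480


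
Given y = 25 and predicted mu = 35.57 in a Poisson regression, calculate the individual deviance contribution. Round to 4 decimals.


y/mu = 25/35.57 = 0.702839 (approx.), and ln(25/35.57) = -0.352627.
y * ln(y/mu) = 25 * -0.352627 = -8.815675.
y - mu = -10.57.
D = 2 * (-8.815675 - -10.57) = 3.508650, which rounds to 3.5087.

3.5087


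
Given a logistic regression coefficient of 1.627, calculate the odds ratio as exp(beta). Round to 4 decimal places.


Odds ratio = exp(beta) = exp(1.627).
= 5.0886.

5.0886


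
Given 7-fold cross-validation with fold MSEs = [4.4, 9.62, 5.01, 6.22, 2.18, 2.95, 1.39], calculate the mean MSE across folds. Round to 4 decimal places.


Total MSE across folds = 31.7700.
CV-MSE = 31.7700/7 = 4.5386.

4.5386


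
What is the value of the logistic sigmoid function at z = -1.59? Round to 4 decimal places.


exp(1.5900) = 4.9037.
1 + exp(-z) = 5.9037.
sigmoid = 1/5.9037 = 0.1694.

0.1694


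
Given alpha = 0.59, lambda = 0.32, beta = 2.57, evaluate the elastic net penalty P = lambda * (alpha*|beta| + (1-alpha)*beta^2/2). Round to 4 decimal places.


Compute:
L1 = 0.59 * 2.57 = 1.5163.
L2 = 0.41 * 2.57^2 / 2 = 1.3540.
Penalty = 0.32 * (1.5163 + 1.3540) = 0.9185.

0.9185


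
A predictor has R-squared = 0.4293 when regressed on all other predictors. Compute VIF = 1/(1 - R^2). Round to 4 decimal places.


Denominator: 1 - 0.4293 = 0.5707.
VIF = 1 / 0.5707 = 1.7522.

1.7522


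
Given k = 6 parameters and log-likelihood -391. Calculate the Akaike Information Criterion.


AIC = 2*6 - 2*(-391).
= 12 + 782 = 794.

794


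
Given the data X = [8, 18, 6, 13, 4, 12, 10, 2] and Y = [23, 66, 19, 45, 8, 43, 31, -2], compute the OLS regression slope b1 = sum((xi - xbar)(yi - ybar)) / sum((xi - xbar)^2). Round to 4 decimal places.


Calculate xbar = 9.1250, ybar = 29.1250.
S_xx = 190.8750, S_xy = 798.8750.
Using b1 = S_xy / S_xx = 798.8750 / 190.8750, we get b1 = 4.1853.

4.1853


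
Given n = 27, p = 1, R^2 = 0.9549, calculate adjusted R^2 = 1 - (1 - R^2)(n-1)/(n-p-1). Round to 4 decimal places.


Plug in: Adj R^2 = 1 - (1 - 0.9549) * 26/25.
= 1 - 0.0451 * 26/25
= 1 - 1.1726 / 25
= 1 - 0.0469 = 0.9531.

0.9531


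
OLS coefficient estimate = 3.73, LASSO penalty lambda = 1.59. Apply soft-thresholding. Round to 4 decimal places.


Absolute value: |3.73| = 3.73.
Compare to lambda = 1.59.
Since |beta| > lambda, coefficient = sign(beta)*(|beta| - lambda) = 2.1400.

2.1400


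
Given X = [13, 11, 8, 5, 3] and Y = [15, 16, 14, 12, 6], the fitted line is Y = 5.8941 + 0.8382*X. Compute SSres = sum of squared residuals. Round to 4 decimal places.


Predicted values from Y = 5.8941 + 0.8382*X.
Residuals: [-1.7907, 0.8857, 1.4003, 1.9149, -2.4087].
SSres = 15.4206.

15.4206


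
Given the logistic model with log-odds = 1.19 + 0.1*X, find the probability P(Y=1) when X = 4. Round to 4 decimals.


Compute z = 1.19 + (0.1)(4) = 1.5900.
exp(-z) = 0.2039.
P = 1/(1 + 0.2039) = 0.8306.

0.8306


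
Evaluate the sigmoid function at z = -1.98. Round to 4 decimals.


exp(1.9800) = 7.2427.
1 + exp(-z) = 8.2427.
sigmoid = 1/8.2427 = 0.1213.

0.1213


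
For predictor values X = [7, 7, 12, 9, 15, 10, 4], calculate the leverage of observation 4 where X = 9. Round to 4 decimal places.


Mean of X: xbar = 9.1429.
SXX = 78.8571.
For X = 9: h = 1/7 + (9 - 9.1429)^2/78.8571 = 0.1431.

0.1431


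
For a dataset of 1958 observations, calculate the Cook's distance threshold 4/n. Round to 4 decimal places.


The threshold is 4/n.
4/1958 = 0.0020.

0.0020


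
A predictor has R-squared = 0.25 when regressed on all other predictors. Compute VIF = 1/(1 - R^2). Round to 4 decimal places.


Using VIF = 1/(1 - R^2_j):
1 - 0.25 = 0.75.
VIF = 1.3333.

1.3333


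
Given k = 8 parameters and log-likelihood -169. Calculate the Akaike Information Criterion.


Compute:
2k = 2*8 = 16.
-2*loglik = -2*(-169) = 338.
AIC = 16 + 338 = 354.

354


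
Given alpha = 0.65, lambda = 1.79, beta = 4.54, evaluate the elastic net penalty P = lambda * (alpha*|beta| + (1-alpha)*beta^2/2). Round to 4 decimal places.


L1 component = 0.65 * |4.54| = 2.9510.
L2 component = 0.35 * 4.54^2 / 2 = 3.6070.
Penalty = 1.79 * (2.9510 + 3.6070) = 1.79 * 6.5580 = 11.7389.

11.7389


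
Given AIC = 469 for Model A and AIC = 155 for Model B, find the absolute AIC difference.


Compute |469 - 155| = 314.
Model B has the smaller AIC.

314


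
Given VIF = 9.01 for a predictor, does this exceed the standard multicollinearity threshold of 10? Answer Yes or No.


The threshold is 10.
VIF = 9.01 is < 10.
Multicollinearity indication: No.

No


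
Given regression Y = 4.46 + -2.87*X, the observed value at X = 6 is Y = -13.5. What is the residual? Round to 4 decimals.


Fitted value at X = 6 is yhat = 4.46 + -2.87*6 = -12.7600.
Residual = -13.5 - -12.7600 = -0.7400.

-0.7400


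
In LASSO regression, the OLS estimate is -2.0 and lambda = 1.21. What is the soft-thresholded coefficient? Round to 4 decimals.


|beta_OLS| = 2.0.
lambda = 1.21.
Since |beta| > lambda, coefficient = sign(beta)*(|beta| - lambda) = -0.7900.
Result = -0.7900.

-0.7900


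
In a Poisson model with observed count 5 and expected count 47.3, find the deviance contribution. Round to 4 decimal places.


First: ln(5/47.3) = -2.247072.
Then: 5 * -2.247072 = -11.235360.
y - mu = 5 - 47.3 = -42.3.
D = 2(-11.235360 - -42.3) = 62.129280, which rounds to 62.1293.

62.1293


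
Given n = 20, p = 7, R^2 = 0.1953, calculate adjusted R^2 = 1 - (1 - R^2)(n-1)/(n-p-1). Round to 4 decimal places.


Adjusted R^2 = 1 - (1 - R^2) * (n-1)/(n-p-1).
(1 - R^2) = 0.8047.
(n-1)/(n-p-1) = 19/12.
(1 - R^2) * (n-1) = 0.8047 * 19 = 15.2893.
Divide by (n-p-1): 15.2893 / 12 = 1.2741.
Adj R^2 = 1 - 1.2741 = -0.2741.

-0.2741


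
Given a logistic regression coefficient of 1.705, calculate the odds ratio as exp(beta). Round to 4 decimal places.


Odds ratio = exp(beta) = exp(1.705).
= 5.5014.

5.5014


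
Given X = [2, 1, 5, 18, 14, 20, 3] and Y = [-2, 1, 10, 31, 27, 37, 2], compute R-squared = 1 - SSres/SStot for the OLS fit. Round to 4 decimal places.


After computing the OLS fit (b0=-2.6505, b1=1.9770):
SSres = 30.6505, SStot = 1562.8571.
R^2 = 1 - 30.6505/1562.8571 = 0.9804.

0.9804


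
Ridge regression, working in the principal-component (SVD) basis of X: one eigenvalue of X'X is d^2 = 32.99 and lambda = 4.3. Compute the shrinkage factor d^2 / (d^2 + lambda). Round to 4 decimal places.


Compute the denominator: 32.99 + 4.3 = 37.2900.
Shrinkage factor = 32.99 / 37.2900 = 0.8847.

0.8847


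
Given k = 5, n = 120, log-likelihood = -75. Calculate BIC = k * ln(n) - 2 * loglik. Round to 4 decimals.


Compute k*ln(n) = 5*ln(120) = 5*4.787492 = 23.937460.
Then -2*loglik = 150.
BIC = 23.937460 + 150 = 173.937460, which rounds to 173.9375.

173.9375


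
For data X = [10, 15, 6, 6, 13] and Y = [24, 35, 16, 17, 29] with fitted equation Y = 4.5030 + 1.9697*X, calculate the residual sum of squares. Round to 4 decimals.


Compute predicted values, then residuals = yi - yhat_i.
Residuals: [-0.2000, 0.9515, -0.3212, 0.6788, -1.1091].
SSres = sum(residual^2) = 2.7394.

2.7394


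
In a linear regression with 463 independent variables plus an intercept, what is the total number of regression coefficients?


Including the intercept, the model has 463 predictor coefficients + 1 intercept.
Total = 464.

464


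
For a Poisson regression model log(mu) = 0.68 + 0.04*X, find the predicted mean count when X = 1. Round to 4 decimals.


Compute eta = 0.68 + 0.04 * 1 = 0.7200.
Apply inverse link: mu = e^0.7200 = 2.0544.

2.0544


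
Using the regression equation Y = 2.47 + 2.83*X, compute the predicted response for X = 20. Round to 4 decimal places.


Predicted value:
Y = 2.47 + (2.83)(20) = 2.47 + 56.6000 = 59.0700.

59.0700


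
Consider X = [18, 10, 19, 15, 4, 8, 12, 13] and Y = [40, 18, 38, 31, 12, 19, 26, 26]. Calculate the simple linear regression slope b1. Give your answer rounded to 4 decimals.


The sample means are xbar = 12.3750 and ybar = 26.2500.
Compute S_xx = 177.8750 and S_xy = 338.2500.
Slope b1 = S_xy / S_xx = 338.2500 / 177.8750 = 1.9016.

1.9016


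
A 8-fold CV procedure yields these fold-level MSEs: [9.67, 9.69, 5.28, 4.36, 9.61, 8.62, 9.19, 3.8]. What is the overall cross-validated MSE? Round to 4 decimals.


Sum of fold MSEs = 60.2200.
Average = 60.2200 / 8 = 7.5275.

7.5275


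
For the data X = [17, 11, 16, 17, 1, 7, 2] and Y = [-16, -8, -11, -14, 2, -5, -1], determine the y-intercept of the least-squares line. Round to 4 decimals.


First find the slope: b1 = -0.9397.
Means: xbar = 10.1429, ybar = -7.5714.
b0 = ybar - b1 * xbar = -7.5714 - -0.9397 * 10.1429 = 1.9594.

1.9594


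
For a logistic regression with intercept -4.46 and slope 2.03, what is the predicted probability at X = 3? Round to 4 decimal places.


z = -4.46 + 2.03 * 3 = 1.6300.
Sigmoid: P = 1 / (1 + exp(-1.6300)) = 0.8362.

0.8362


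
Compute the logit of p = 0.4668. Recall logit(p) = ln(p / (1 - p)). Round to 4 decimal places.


1 - p = 0.5332.
p/(1-p) = 0.8755.
logit = ln(0.8755) = -0.1330.

-0.1330


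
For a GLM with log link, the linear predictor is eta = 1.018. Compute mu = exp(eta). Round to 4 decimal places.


The inverse log link gives:
mu = exp(1.018) = 2.7677.

2.7677


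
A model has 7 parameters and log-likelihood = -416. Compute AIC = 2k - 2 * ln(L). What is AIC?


Compute:
2k = 2*7 = 14.
-2*loglik = -2*(-416) = 832.
AIC = 14 + 832 = 846.

846


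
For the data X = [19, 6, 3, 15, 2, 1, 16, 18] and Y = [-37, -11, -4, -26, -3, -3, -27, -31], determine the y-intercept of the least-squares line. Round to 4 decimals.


The slope is b1 = -1.8029.
Sample means are xbar = 10.0000 and ybar = -17.7500.
Intercept: b0 = -17.7500 - (-1.8029)(10.0000) = 0.2788.

0.2788


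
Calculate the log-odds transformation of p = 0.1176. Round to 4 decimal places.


1 - p = 0.8824.
p/(1-p) = 0.1333.
logit = ln(0.1333) = -2.0154.

-2.0154


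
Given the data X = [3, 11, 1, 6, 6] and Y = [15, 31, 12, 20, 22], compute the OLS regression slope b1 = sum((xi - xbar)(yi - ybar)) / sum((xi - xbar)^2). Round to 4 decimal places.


First compute the means: xbar = 5.4000, ybar = 20.0000.
Then S_xx = sum((xi - xbar)^2) = 57.2000.
S_xy = sum((xi - xbar)(yi - ybar)) = 110.0000.
b1 = S_xy / S_xx = 110.0000 / 57.2000 = 1.9231.

1.9231


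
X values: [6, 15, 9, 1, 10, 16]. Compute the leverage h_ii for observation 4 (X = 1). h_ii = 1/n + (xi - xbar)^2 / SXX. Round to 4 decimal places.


n = 6, xbar = 9.5000.
SXX = sum((xi - xbar)^2) = 157.5000.
h = 1/6 + (1 - 9.5000)^2 / 157.5000 = 0.6254.

0.6254


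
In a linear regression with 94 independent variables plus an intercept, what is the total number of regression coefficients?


Total coefficients = number of predictors + 1 (for the intercept).
= 94 + 1 = 95.

95


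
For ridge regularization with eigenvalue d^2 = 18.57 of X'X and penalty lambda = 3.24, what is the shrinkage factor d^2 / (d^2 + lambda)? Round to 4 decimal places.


d^2 + lambda = 18.57 + 3.24 = 21.8100.
Shrinkage factor = 18.57/21.8100 = 0.8514.

0.8514


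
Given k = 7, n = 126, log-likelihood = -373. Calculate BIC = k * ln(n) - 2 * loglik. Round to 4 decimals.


k * ln(n) = 7 * ln(126) = 7 * 4.836282 = 33.853974.
-2 * loglik = -2 * (-373) = 746.
BIC = 33.853974 + 746 = 779.853974, which rounds to 779.8540.

779.8540


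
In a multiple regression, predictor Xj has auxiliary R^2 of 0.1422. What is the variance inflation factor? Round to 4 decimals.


Denominator: 1 - 0.1422 = 0.8578.
VIF = 1 / 0.8578 = 1.1658.

1.1658


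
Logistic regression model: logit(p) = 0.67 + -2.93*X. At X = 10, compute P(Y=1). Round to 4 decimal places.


z = 0.67 + -2.93 * 10 = -28.6300.
Sigmoid: P = 1 / (1 + exp(28.6300)) = 0.0000.

0.0000


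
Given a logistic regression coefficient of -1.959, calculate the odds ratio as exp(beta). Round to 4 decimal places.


The odds ratio is computed as:
OR = e^(-1.959) = 0.1410.

0.1410


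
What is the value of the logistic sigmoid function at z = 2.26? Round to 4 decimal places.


First, exp(-2.2600) = 0.1044.
Then sigma(z) = 1/(1 + 0.1044) = 0.9055.

0.9055


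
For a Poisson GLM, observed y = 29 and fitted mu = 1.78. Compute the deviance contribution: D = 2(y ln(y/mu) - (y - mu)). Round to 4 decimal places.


Compute y*ln(y/mu) = 29*ln(29/1.78) = 29*2.790682 = 80.929778.
y - mu = 27.22.
D = 2*(80.929778 - (27.22)) = 107.419556, which rounds to 107.4196.

107.4196


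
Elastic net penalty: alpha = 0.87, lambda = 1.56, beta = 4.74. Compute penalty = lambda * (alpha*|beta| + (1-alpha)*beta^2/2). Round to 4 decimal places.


L1 component = 0.87 * |4.74| = 4.1238.
L2 component = 0.13 * 4.74^2 / 2 = 1.4604.
Penalty = 1.56 * (4.1238 + 1.4604) = 1.56 * 5.5842 = 8.7113.

8.7113


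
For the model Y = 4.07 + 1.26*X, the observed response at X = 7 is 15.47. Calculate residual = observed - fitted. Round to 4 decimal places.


Predicted = 4.07 + 1.26 * 7 = 12.8900.
Residual = 15.47 - 12.8900 = 2.5800.

2.5800


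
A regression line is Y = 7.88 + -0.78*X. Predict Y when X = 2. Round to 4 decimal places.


Predicted value:
Y = 7.88 + (-0.78)(2) = 7.88 + -1.5600 = 6.3200.

6.3200


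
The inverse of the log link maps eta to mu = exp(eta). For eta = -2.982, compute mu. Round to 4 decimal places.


The inverse log link gives:
mu = exp(-2.982) = 0.0507.

0.0507


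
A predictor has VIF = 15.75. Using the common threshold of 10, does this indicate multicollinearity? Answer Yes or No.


Check: VIF = 15.75 vs threshold = 10.
Since 15.75 >= 10, the answer is Yes.

Yes


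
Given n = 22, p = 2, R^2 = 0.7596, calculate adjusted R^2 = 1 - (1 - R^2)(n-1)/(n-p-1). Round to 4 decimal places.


Using the formula:
(1 - 0.7596) = 0.2404.
Multiply by 21/19: 0.2404 * 21 = 5.0484, then 5.0484 / 19 = 0.2657.
Adj R^2 = 1 - 0.2657 = 0.7343.

0.7343


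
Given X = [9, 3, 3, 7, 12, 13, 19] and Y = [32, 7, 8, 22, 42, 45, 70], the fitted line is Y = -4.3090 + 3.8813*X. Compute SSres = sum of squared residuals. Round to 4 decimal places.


Predicted values from Y = -4.3090 + 3.8813*X.
Residuals: [1.3773, -0.3349, 0.6651, -0.8601, -0.2666, -1.1479, 0.5643].
SSres = 4.8984.

4.8984


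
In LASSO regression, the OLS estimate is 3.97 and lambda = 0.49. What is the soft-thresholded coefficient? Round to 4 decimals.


Absolute value: |3.97| = 3.97.
Compare to lambda = 0.49.
Since |beta| > lambda, coefficient = sign(beta)*(|beta| - lambda) = 3.4800.

3.4800


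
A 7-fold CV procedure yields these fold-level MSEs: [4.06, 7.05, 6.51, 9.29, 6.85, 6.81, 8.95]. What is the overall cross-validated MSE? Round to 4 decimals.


Total MSE across folds = 49.5200.
CV-MSE = 49.5200/7 = 7.0743.

7.0743


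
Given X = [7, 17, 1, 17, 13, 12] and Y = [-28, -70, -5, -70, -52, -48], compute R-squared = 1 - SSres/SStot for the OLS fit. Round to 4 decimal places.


After computing the OLS fit (b0=-0.0709, b1=-4.0683):
SSres = 3.9343, SStot = 3195.5000.
R^2 = 1 - 3.9343/3195.5000 = 0.9988.

0.9988


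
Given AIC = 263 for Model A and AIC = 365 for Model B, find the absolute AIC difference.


Absolute difference = |263 - 365| = 102.
The model with lower AIC (A) is preferred.

102


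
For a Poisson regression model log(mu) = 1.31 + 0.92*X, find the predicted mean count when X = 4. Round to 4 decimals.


eta = 1.31 + 0.92 * 4 = 4.9900.
mu = exp(4.9900) = 146.9364.

146.9364


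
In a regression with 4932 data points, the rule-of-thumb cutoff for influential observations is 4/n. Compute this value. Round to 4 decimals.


The threshold is 4/n.
4/4932 = 0.0008.

0.0008


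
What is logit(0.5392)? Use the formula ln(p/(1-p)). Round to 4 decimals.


Compute the odds: 0.5392/0.4608 = 1.1701.
Take the natural log: ln(1.1701) = 0.1571.

0.1571


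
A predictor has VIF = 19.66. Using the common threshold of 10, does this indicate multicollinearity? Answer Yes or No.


The threshold is 10.
VIF = 19.66 is >= 10.
Multicollinearity indication: Yes.

Yes


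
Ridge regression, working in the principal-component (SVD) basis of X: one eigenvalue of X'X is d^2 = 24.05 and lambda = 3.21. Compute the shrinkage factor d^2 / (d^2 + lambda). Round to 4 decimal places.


Denominator = d^2 + lambda = 24.05 + 3.21 = 27.2600.
Shrinkage = 24.05 / 27.2600 = 0.8822.

0.8822


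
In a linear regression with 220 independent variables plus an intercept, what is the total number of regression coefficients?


Each predictor gets one coefficient, plus one intercept.
Total parameters = 220 + 1 = 221.

221


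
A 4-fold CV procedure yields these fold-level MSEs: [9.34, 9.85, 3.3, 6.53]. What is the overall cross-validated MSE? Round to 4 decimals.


Total MSE across folds = 29.0200.
CV-MSE = 29.0200/4 = 7.2550.

7.2550


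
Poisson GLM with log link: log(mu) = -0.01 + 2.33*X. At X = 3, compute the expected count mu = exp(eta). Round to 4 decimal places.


eta = -0.01 + 2.33 * 3 = 6.9800.
mu = exp(6.9800) = 1074.9184.

1074.9184


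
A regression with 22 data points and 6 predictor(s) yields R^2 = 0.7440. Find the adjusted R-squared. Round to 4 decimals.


Adjusted R^2 = 1 - (1 - R^2) * (n-1)/(n-p-1).
(1 - R^2) = 0.2560.
(n-1)/(n-p-1) = 21/15.
(1 - R^2) * (n-1) = 0.2560 * 21 = 5.3760.
Divide by (n-p-1): 5.3760 / 15 = 0.3584.
Adj R^2 = 1 - 0.3584 = 0.6416.

0.6416


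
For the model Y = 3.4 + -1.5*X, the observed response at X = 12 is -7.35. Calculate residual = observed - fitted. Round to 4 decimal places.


Fitted value at X = 12 is yhat = 3.4 + -1.5*12 = -14.6000.
Residual = -7.35 - -14.6000 = 7.2500.

7.2500


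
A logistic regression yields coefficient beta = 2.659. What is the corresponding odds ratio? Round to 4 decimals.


exp(2.659) = 14.2820.
So the odds ratio is 14.2820.

14.2820


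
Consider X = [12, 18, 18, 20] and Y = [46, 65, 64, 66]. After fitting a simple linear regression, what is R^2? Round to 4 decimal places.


After computing the OLS fit (b0=14.4444, b1=2.6944):
SSres = 11.3889, SStot = 272.7500.
R^2 = 1 - 11.3889/272.7500 = 0.9582.

0.9582


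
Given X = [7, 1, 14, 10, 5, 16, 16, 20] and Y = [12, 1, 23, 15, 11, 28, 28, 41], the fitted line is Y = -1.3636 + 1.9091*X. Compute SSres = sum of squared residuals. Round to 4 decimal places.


Compute predicted values, then residuals = yi - yhat_i.
Residuals: [-0.0001, 0.4545, -2.3638, -2.7274, 2.8181, -1.1820, -1.1820, 4.1816].
SSres = sum(residual^2) = 41.4545.

41.4545


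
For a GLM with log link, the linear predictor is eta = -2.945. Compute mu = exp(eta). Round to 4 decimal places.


The inverse log link gives:
mu = exp(-2.945) = 0.0526.

0.0526


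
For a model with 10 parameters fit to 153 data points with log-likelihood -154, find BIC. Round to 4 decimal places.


Compute k*ln(n) = 10*ln(153) = 10*5.030438 = 50.304380.
Then -2*loglik = 308.
BIC = 50.304380 + 308 = 358.304380, which rounds to 358.3044.

358.3044


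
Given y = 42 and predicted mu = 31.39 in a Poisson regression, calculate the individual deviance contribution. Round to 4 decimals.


First: ln(42/31.39) = 0.291180.
Then: 42 * 0.291180 = 12.229560.
y - mu = 42 - 31.39 = 10.61.
D = 2(12.229560 - 10.61) = 3.239120, which rounds to 3.2391.

3.2391


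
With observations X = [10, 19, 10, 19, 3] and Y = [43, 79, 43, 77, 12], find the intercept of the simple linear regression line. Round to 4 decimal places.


Compute b1 = 4.0749 from the OLS formula.
With xbar = 12.2000 and ybar = 50.8000, the intercept is:
b0 = 50.8000 - 4.0749 * 12.2000 = 1.0857.

1.0857


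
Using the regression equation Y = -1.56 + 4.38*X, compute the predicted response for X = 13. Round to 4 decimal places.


Plug X = 13 into Y = -1.56 + 4.38*X:
Y = -1.56 + 56.9400 = 55.3800.

55.3800


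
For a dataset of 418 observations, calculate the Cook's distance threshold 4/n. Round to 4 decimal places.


Using the rule of thumb:
Threshold = 4 / 418 = 0.0096.

0.0096


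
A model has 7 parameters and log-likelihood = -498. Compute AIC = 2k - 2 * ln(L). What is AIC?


AIC = 2k - 2*loglik = 2(7) - 2(-498).
= 14 + 996 = 1010.

1010


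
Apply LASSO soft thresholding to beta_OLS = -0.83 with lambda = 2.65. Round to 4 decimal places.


Absolute value: |-0.83| = 0.83.
Compare to lambda = 2.65.
Since |beta| <= lambda, the coefficient is set to 0.

0.0000


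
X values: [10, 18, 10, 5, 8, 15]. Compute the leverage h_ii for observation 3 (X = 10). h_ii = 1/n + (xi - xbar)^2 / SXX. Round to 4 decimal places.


n = 6, xbar = 11.0000.
SXX = sum((xi - xbar)^2) = 112.0000.
h = 1/6 + (10 - 11.0000)^2 / 112.0000 = 0.1756.

0.1756


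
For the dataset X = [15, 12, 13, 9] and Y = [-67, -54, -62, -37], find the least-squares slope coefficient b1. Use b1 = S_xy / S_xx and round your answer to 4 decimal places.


Calculate xbar = 12.2500, ybar = -55.0000.
S_xx = 18.7500, S_xy = -97.0000.
Using b1 = S_xy / S_xx = -97.0000 / 18.7500, we get b1 = -5.1733.

-5.1733


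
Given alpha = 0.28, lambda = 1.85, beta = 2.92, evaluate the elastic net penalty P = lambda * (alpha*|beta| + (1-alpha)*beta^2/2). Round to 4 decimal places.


alpha * |beta| = 0.28 * 2.92 = 0.8176.
(1-alpha) * beta^2/2 = 0.72 * 8.5264/2 = 3.0695.
Total = 1.85 * (0.8176 + 3.0695) = 7.1911.

7.1911


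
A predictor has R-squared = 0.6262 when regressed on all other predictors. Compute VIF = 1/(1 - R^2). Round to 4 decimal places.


Using VIF = 1/(1 - R^2_j):
1 - 0.6262 = 0.3738.
VIF = 2.6752.

2.6752


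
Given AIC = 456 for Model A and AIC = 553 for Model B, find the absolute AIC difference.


Absolute difference = |456 - 553| = 97.
The model with lower AIC (A) is preferred.

97


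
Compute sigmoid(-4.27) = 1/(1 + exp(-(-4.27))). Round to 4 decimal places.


First, exp(4.2700) = 71.5216.
Then sigma(z) = 1/(1 + 71.5216) = 0.0138.

0.0138


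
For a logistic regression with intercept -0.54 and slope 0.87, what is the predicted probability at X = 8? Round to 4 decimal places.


z = -0.54 + 0.87 * 8 = 6.4200.
Sigmoid: P = 1 / (1 + exp(-6.4200)) = 0.9984.

0.9984


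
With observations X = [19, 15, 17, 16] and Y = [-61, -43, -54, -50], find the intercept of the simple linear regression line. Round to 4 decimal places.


First find the slope: b1 = -4.3429.
Means: xbar = 16.7500, ybar = -52.0000.
b0 = ybar - b1 * xbar = -52.0000 - -4.3429 * 16.7500 = 20.7429.

20.7429


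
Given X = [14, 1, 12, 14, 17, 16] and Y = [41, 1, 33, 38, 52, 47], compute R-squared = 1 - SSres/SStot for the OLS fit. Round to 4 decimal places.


The fitted line is Y = -2.8563 + 3.0965*X.
SSres = 13.7579, SStot = 1637.3333.
R^2 = 1 - SSres/SStot = 0.9916.

0.9916


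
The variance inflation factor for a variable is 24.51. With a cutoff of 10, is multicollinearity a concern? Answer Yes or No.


Compare VIF = 24.51 to the threshold of 10.
24.51 >= 10, so the answer is Yes.

Yes


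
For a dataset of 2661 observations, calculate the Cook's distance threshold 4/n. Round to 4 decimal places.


The threshold is 4/n.
4/2661 = 0.0015.

0.0015


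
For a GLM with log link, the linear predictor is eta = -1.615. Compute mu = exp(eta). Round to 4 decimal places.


Apply the inverse link:
mu = e^-1.615 = 0.1989.

0.1989


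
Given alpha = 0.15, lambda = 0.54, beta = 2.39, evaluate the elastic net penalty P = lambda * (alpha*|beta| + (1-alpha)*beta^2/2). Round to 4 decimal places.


alpha * |beta| = 0.15 * 2.39 = 0.3585.
(1-alpha) * beta^2/2 = 0.85 * 5.7121/2 = 2.4276.
Total = 0.54 * (0.3585 + 2.4276) = 1.5045.

1.5045


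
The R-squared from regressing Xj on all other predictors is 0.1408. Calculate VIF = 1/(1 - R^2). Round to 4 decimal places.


VIF = 1 / (1 - 0.1408).
= 1 / 0.8592 = 1.1639.

1.1639


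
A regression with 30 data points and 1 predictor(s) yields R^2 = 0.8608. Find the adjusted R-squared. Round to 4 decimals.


Adjusted R^2 = 1 - (1 - R^2) * (n-1)/(n-p-1).
(1 - R^2) = 0.1392.
(n-1)/(n-p-1) = 29/28.
(1 - R^2) * (n-1) = 0.1392 * 29 = 4.0368.
Divide by (n-p-1): 4.0368 / 28 = 0.1442.
Adj R^2 = 1 - 0.1442 = 0.8558.

0.8558


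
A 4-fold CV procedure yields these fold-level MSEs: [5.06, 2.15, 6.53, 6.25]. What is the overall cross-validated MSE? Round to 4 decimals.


Add all fold MSEs: 19.9900.
Divide by k = 4: 19.9900/4 = 4.9975.

4.9975


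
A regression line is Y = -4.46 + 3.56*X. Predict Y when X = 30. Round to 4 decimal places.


Plug X = 30 into Y = -4.46 + 3.56*X:
Y = -4.46 + 106.8000 = 102.3400.

102.3400


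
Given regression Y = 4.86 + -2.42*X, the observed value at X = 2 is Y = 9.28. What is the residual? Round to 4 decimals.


Fitted value at X = 2 is yhat = 4.86 + -2.42*2 = 0.0200.
Residual = 9.28 - 0.0200 = 9.2600.

9.2600


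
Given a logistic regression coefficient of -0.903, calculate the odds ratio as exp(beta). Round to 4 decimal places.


The odds ratio is computed as:
OR = e^(-0.903) = 0.4054.

0.4054


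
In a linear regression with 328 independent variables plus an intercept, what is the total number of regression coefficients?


Including the intercept, the model has 328 predictor coefficients + 1 intercept.
Total = 329.

329


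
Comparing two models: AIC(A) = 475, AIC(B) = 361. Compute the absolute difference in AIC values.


Absolute difference = |475 - 361| = 114.
The model with lower AIC (B) is preferred.

114


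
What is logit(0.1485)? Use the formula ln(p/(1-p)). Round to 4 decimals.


1 - p = 0.8515.
p/(1-p) = 0.1744.
logit = ln(0.1744) = -1.7464.

-1.7464


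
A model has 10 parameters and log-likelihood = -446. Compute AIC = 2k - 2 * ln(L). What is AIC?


Compute:
2k = 2*10 = 20.
-2*loglik = -2*(-446) = 892.
AIC = 20 + 892 = 912.

912


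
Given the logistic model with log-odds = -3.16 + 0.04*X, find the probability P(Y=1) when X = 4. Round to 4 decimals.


Compute z = -3.16 + (0.04)(4) = -3.0000.
exp(-z) = 20.0855.
P = 1/(1 + 20.0855) = 0.0474.

0.0474


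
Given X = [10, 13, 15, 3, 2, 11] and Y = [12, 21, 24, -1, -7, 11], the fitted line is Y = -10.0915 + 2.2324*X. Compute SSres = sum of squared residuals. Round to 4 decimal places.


For each point, residual = actual - predicted.
Residuals: [-0.2325, 2.0703, 0.6055, 2.3943, -1.3733, -3.4649].
Sum of squared residuals = 24.3310.

24.3310


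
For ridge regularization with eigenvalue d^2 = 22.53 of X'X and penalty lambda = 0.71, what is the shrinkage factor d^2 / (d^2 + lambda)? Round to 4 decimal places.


Denominator = d^2 + lambda = 22.53 + 0.71 = 23.2400.
Shrinkage = 22.53 / 23.2400 = 0.9694.

0.9694


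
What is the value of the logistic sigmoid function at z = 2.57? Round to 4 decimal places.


Compute exp(-2.5700) = 0.0765.
Sigmoid = 1 / (1 + 0.0765) = 1 / 1.0765 = 0.9289.

0.9289


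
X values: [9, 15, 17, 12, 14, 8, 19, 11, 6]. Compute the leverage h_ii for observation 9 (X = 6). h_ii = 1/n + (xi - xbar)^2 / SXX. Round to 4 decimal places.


n = 9, xbar = 12.3333.
SXX = sum((xi - xbar)^2) = 148.0000.
h = 1/9 + (6 - 12.3333)^2 / 148.0000 = 0.3821.

0.3821


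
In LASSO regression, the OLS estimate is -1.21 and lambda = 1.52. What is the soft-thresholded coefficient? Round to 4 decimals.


|beta_OLS| = 1.21.
lambda = 1.52.
Since |beta| <= lambda, the coefficient is set to 0.
Result = 0.0000.

0.0000


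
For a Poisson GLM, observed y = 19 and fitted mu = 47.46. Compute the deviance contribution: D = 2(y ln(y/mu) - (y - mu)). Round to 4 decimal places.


First: ln(19/47.46) = -0.915448.
Then: 19 * -0.915448 = -17.393512.
y - mu = 19 - 47.46 = -28.46.
D = 2(-17.393512 - -28.46) = 22.132976, which rounds to 22.1330.

22.1330


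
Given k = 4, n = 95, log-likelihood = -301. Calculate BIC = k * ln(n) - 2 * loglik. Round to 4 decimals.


k * ln(n) = 4 * ln(95) = 4 * 4.553877 = 18.215508.
-2 * loglik = -2 * (-301) = 602.
BIC = 18.215508 + 602 = 620.215508, which rounds to 620.2155.

620.2155


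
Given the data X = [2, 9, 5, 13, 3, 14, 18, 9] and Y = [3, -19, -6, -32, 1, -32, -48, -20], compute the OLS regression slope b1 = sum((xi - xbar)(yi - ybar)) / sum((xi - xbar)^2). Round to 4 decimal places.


The sample means are xbar = 9.1250 and ybar = -19.1250.
Compute S_xx = 222.8750 and S_xy = -703.8750.
Slope b1 = S_xy / S_xx = -703.8750 / 222.8750 = -3.1582.

-3.1582


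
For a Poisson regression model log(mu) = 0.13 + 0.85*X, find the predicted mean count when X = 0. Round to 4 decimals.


Compute eta = 0.13 + 0.85 * 0 = 0.1300.
Apply inverse link: mu = e^0.1300 = 1.1388.

1.1388


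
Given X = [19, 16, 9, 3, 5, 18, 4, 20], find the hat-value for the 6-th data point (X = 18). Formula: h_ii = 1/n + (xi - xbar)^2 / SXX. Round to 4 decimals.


n = 8, xbar = 11.7500.
SXX = sum((xi - xbar)^2) = 367.5000.
h = 1/8 + (18 - 11.7500)^2 / 367.5000 = 0.2313.

0.2313


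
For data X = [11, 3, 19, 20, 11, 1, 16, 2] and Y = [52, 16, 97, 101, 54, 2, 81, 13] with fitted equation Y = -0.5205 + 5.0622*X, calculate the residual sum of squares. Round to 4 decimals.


Predicted values from Y = -0.5205 + 5.0622*X.
Residuals: [-3.1637, 1.3339, 1.3387, 0.2765, -1.1637, -2.5417, 0.5253, 3.3961].
SSres = 33.2807.

33.2807


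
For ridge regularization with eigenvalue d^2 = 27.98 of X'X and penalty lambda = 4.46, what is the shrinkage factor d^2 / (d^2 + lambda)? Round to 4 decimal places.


d^2 + lambda = 27.98 + 4.46 = 32.4400.
Shrinkage factor = 27.98/32.4400 = 0.8625.

0.8625


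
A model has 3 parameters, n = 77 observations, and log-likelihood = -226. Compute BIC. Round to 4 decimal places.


Compute k*ln(n) = 3*ln(77) = 3*4.343805 = 13.031415.
Then -2*loglik = 452.
BIC = 13.031415 + 452 = 465.031415, which rounds to 465.0314.

465.0314


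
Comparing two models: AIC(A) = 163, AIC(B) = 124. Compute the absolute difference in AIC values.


|AIC_A - AIC_B| = |163 - 124| = 39.
Model B is preferred (lower AIC).

39


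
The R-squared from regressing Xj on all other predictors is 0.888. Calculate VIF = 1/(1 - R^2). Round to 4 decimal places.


Using VIF = 1/(1 - R^2_j):
1 - 0.888 = 0.112.
VIF = 8.9286.

8.9286


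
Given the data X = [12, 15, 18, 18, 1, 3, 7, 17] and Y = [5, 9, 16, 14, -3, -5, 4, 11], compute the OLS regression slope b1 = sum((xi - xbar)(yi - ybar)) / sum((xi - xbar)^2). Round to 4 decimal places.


First compute the means: xbar = 11.3750, ybar = 6.3750.
Then S_xx = sum((xi - xbar)^2) = 329.8750.
S_xy = sum((xi - xbar)(yi - ybar)) = 351.8750.
b1 = S_xy / S_xx = 351.8750 / 329.8750 = 1.0667.

1.0667


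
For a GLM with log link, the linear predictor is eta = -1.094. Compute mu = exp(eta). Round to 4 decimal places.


Apply the inverse link:
mu = e^-1.094 = 0.3349.

0.3349


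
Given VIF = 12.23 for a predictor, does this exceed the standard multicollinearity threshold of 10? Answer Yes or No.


Check: VIF = 12.23 vs threshold = 10.
Since 12.23 >= 10, the answer is Yes.

Yes


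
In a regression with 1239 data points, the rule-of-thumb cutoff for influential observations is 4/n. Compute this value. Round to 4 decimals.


The threshold is 4/n.
4/1239 = 0.0032.

0.0032
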